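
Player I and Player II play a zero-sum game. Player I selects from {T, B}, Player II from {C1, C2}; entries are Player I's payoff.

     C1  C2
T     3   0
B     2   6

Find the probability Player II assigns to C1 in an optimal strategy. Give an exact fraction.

6/7

Row minima: T → 0, B → 2; maximin = 2.
Column maxima: C1 → 3, C2 → 6; minimax = 3.
2 ≠ 3, so there is no saddle point; optimal play is mixed.
Let Player I play T with probability p. Expected payoff against C1: 3p + 2(1−p) = p + 2; against C2: 0p + 6(1−p) = −6p + 6.
Setting these equal: p + 2 = −6p + 6 ⇒ 7p = 4 ⇒ p = 4/7, and the value is (1)·(4/7) + 2 = 18/7.
For Player II: with q = P(C1), equating T's and B's payoffs gives 3q = −4q + 6 ⇒ q = 6/7.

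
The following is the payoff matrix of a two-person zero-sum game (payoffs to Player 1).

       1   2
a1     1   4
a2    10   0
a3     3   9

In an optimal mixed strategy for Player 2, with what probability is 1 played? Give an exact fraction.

Row minima: a1 → 1, a2 → 0, a3 → 3; maximin = 3.
Column maxima: 1 → 10, 2 → 9; minimax = 9.
3 ≠ 9, so there is no saddle point; optimal play is mixed.
a1 is strictly dominated by a3, so Player 1 never plays it.
On the remaining 2×2 (a2, a3 vs 1, 2):
Let Player 1 play a2 with probability p. Expected payoff against 1: 10p + 3(1−p) = 7p + 3; against 2: 0p + 9(1−p) = −9p + 9.
Setting these equal: 7p + 3 = −9p + 9 ⇒ 16p = 6 ⇒ p = 3/8, and the value is (7)·(3/8) + 3 = 45/8.
For Player 2: with q = P(1), equating a2's and a3's payoffs gives 10q = −6q + 9 ⇒ q = 9/16.

9/16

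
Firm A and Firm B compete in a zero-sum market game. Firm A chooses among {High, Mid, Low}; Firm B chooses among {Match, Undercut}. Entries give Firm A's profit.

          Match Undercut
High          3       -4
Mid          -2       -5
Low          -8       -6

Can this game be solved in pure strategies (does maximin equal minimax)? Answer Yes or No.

Row minima: High → -4, Mid → -5, Low → -8; maximin = -4.
Column maxima: Match → 3, Undercut → -4; minimax = -4.
maximin = minimax = -4, so a saddle point exists.

Yes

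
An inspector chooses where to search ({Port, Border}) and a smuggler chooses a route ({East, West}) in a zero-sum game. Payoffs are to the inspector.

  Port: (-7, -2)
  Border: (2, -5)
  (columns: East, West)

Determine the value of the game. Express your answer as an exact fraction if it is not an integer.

-13/4

Row minima: Port → -7, Border → -5; maximin = -5.
Column maxima: East → 2, West → -2; minimax = -2.
-5 ≠ -2, so there is no saddle point; optimal play is mixed.
Let the inspector play Port with probability p. Expected payoff against East: (-7)p + 2(1−p) = −9p + 2; against West: (-2)p + (-5)(1−p) = 3p − 5.
Setting these equal: −9p + 2 = 3p − 5 ⇒ −12p = -7 ⇒ p = 7/12, and the value is (-9)·(7/12) + 2 = -13/4.
For the smuggler: with q = P(East), equating Port's and Border's payoffs gives −5q − 2 = 7q − 5 ⇒ q = 1/4.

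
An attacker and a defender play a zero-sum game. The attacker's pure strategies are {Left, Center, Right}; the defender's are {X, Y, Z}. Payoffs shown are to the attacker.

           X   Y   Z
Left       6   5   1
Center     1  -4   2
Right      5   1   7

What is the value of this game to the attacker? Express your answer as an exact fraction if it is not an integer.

Row minima: Left → 1, Center → -4, Right → 1; maximin = 1.
Column maxima: X → 6, Y → 5, Z → 7; minimax = 5.
1 ≠ 5, so there is no saddle point; optimal play is mixed.
Center is strictly dominated by Right, so the attacker never plays it.
X is strictly dominated by Y (it gives the attacker strictly more in every row), so the defender never plays it.
On the remaining 2×2 (Left, Right vs Y, Z):
Let the attacker play Left with probability p. Expected payoff against Y: 5p + 1(1−p) = 4p + 1; against Z: 1p + 7(1−p) = −6p + 7.
Setting these equal: 4p + 1 = −6p + 7 ⇒ 10p = 6 ⇒ p = 3/5, and the value is (4)·(3/5) + 1 = 17/5.
For the defender: with q = P(Y), equating Left's and Right's payoffs gives 4q + 1 = −6q + 7 ⇒ q = 3/5.

17/5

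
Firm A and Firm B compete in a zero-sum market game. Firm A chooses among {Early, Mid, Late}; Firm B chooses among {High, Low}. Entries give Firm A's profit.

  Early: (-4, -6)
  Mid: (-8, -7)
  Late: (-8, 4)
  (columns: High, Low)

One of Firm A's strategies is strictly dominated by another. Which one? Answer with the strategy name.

Mid

Early gives a strictly higher payoff than Mid against every column: -4 > -8, -6 > -7.
So Mid is strictly dominated and Firm A never plays it.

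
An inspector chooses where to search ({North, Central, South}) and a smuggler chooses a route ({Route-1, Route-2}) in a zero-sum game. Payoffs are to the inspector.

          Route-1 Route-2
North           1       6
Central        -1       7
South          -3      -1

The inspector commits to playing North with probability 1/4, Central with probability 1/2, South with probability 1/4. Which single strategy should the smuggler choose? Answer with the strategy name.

Route-1

If the smuggler plays Route-1, the inspector's expected payoff is (1/4)·1 + (1/2)·(-1) + (1/4)·(-3) = -1.
If the smuggler plays Route-2, the inspector's expected payoff is (1/4)·6 + (1/2)·7 + (1/4)·(-1) = 19/4.
The smuggler minimizes the inspector's payoff; the smallest is -1, so the best response is Route-1.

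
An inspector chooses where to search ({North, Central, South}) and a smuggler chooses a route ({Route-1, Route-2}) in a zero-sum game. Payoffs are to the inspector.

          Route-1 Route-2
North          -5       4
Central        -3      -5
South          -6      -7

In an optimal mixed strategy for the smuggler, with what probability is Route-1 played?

Row minima: North → -5, Central → -5, South → -7; maximin = -5.
Column maxima: Route-1 → -3, Route-2 → 4; minimax = -3.
-5 ≠ -3, so there is no saddle point; optimal play is mixed.
South is strictly dominated by North, so the inspector never plays it.
On the remaining 2×2 (North, Central vs Route-1, Route-2):
Let the inspector play North with probability p. Expected payoff against Route-1: (-5)p + (-3)(1−p) = −2p − 3; against Route-2: 4p + (-5)(1−p) = 9p − 5.
Setting these equal: −2p − 3 = 9p − 5 ⇒ −11p = -2 ⇒ p = 2/11, and the value is (-2)·(2/11) − 3 = -37/11.
For the smuggler: with q = P(Route-1), equating North's and Central's payoffs gives −9q + 4 = 2q − 5 ⇒ q = 9/11.

9/11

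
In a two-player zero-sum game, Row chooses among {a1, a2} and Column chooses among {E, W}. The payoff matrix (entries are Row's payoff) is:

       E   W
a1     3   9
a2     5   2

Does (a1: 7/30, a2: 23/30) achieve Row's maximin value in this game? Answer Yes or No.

No

Against E this mix gives (7/30)·3 + (23/30)·5 = 68/15.
Against W this mix gives (7/30)·9 + (23/30)·2 = 109/30.
Column will play W, holding Row to 109/30. Shifting weight toward the row that does better against W would raise this floor (the equalizing mix achieves 13/3 against both W and E), so the proposed strategy is not optimal.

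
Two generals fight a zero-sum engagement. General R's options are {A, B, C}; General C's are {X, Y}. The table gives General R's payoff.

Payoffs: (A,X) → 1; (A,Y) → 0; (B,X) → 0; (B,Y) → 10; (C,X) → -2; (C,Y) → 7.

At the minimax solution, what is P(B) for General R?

1/11

Row minima: A → 0, B → 0, C → -2; maximin = 0.
Column maxima: X → 1, Y → 10; minimax = 1.
0 ≠ 1, so there is no saddle point; optimal play is mixed.
C is strictly dominated by B, so General R never plays it.
On the remaining 2×2 (A, B vs X, Y):
Let General R play A with probability p. Expected payoff against X: 1p + 0(1−p) = p; against Y: 0p + 10(1−p) = −10p + 10.
Setting these equal: p = −10p + 10 ⇒ 11p = 10 ⇒ p = 10/11, and the value is (1)·(10/11) = 10/11.
For General C: with q = P(X), equating A's and B's payoffs gives q = −10q + 10 ⇒ q = 10/11.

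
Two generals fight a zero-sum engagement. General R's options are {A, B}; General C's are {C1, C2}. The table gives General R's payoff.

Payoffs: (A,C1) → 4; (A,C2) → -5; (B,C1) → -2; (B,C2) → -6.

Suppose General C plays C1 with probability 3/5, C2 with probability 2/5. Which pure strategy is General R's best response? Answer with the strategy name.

Expected payoff of A: (3/5)·4 + (2/5)·(-5) = 2/5.
Expected payoff of B: (3/5)·(-2) + (2/5)·(-6) = -18/5.
The largest is 2/5, so General R's best response is A.

A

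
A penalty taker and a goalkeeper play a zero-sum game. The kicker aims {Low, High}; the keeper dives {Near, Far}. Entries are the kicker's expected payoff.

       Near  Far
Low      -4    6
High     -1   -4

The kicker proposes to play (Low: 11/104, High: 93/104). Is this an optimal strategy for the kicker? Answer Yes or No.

Against Near this mix gives (11/104)·(-4) + (93/104)·(-1) = -137/104.
Against Far this mix gives (11/104)·6 + (93/104)·(-4) = -153/52.
The keeper will play Far, holding the kicker to -153/52. Shifting weight toward the row that does better against Far would raise this floor (the equalizing mix achieves -22/13 against both Far and Near), so the proposed strategy is not optimal.

No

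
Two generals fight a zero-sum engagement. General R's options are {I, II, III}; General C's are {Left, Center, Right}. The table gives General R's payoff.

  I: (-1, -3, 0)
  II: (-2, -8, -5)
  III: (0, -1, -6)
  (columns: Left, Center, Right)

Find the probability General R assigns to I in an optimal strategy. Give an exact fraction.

Row minima: I → -3, II → -8, III → -6; maximin = -3.
Column maxima: Left → 0, Center → -1, Right → 0; minimax = -1.
-3 ≠ -1, so there is no saddle point; optimal play is mixed.
II is strictly dominated by I, so General R never plays it.
Left is strictly dominated by Center (it gives General R strictly more in every row), so General C never plays it.
On the remaining 2×2 (I, III vs Center, Right):
Let General R play I with probability p. Expected payoff against Center: (-3)p + (-1)(1−p) = −2p − 1; against Right: 0p + (-6)(1−p) = 6p − 6.
Setting these equal: −2p − 1 = 6p − 6 ⇒ −8p = -5 ⇒ p = 5/8, and the value is (-2)·(5/8) − 1 = -9/4.
For General C: with q = P(Center), equating I's and III's payoffs gives −3q = 5q − 6 ⇒ q = 3/4.

5/8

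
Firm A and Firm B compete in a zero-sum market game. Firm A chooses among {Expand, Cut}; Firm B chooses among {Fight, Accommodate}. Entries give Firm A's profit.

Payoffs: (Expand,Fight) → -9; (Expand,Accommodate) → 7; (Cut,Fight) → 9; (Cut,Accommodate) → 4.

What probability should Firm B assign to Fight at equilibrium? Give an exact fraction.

Row minima: Expand → -9, Cut → 4; maximin = 4.
Column maxima: Fight → 9, Accommodate → 7; minimax = 7.
4 ≠ 7, so there is no saddle point; optimal play is mixed.
Let Firm A play Expand with probability p. Expected payoff against Fight: (-9)p + 9(1−p) = −18p + 9; against Accommodate: 7p + 4(1−p) = 3p + 4.
Setting these equal: −18p + 9 = 3p + 4 ⇒ −21p = -5 ⇒ p = 5/21, and the value is (-18)·(5/21) + 9 = 33/7.
For Firm B: with q = P(Fight), equating Expand's and Cut's payoffs gives −16q + 7 = 5q + 4 ⇒ q = 1/7.

1/7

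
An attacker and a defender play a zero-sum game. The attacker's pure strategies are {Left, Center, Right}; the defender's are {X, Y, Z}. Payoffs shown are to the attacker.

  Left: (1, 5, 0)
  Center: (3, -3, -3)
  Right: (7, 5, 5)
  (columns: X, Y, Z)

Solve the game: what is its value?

5

Row minima: Left → 0, Center → -3, Right → 5; maximin = 5.
Column maxima: X → 7, Y → 5, Z → 5; minimax = 5.
Since maximin = minimax = 5, there is a saddle point and the value is 5.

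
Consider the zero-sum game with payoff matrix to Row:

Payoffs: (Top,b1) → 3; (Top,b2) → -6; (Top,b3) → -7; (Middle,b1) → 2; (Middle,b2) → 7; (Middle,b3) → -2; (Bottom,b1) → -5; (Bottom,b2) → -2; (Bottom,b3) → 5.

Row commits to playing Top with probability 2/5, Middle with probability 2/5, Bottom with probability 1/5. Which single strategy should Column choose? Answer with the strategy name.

If Column plays b1, Row's expected payoff is (2/5)·3 + (2/5)·2 + (1/5)·(-5) = 1.
If Column plays b2, Row's expected payoff is (2/5)·(-6) + (2/5)·7 + (1/5)·(-2) = 0.
If Column plays b3, Row's expected payoff is (2/5)·(-7) + (2/5)·(-2) + (1/5)·5 = -13/5.
Column minimizes Row's payoff; the smallest is -13/5, so the best response is b3.

b3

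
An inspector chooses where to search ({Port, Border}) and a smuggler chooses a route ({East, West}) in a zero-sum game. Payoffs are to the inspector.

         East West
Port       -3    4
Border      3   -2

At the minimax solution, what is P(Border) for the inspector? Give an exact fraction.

Row minima: Port → -3, Border → -2; maximin = -2.
Column maxima: East → 3, West → 4; minimax = 3.
-2 ≠ 3, so there is no saddle point; optimal play is mixed.
Let the inspector play Port with probability p. Expected payoff against East: (-3)p + 3(1−p) = −6p + 3; against West: 4p + (-2)(1−p) = 6p − 2.
Setting these equal: −6p + 3 = 6p − 2 ⇒ −12p = -5 ⇒ p = 5/12, and the value is (-6)·(5/12) + 3 = 1/2.
For the smuggler: with q = P(East), equating Port's and Border's payoffs gives −7q + 4 = 5q − 2 ⇒ q = 1/2.

7/12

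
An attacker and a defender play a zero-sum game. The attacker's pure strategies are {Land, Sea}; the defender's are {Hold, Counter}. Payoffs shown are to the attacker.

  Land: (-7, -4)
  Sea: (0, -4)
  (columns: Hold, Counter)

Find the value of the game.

Row minima: Land → -7, Sea → -4; maximin = -4.
Column maxima: Hold → 0, Counter → -4; minimax = -4.
Since maximin = minimax = -4, there is a saddle point and the value is -4.

-4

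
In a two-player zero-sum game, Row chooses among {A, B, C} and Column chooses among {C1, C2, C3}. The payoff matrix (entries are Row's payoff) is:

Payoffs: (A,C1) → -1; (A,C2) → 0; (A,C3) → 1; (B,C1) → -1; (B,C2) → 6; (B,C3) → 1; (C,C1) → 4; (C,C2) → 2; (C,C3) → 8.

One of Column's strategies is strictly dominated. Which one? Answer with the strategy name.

C3

C1 holds Row's payoff strictly below C3 in every row: -1 < 1, -1 < 1, 4 < 8.
So C3 is strictly dominated for Column.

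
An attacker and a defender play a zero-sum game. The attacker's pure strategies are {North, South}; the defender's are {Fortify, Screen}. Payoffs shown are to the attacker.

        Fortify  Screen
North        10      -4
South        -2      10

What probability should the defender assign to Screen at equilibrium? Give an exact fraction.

6/13

Row minima: North → -4, South → -2; maximin = -2.
Column maxima: Fortify → 10, Screen → 10; minimax = 10.
-2 ≠ 10, so there is no saddle point; optimal play is mixed.
Let the attacker play North with probability p. Expected payoff against Fortify: 10p + (-2)(1−p) = 12p − 2; against Screen: (-4)p + 10(1−p) = −14p + 10.
Setting these equal: 12p − 2 = −14p + 10 ⇒ 26p = 12 ⇒ p = 6/13, and the value is (12)·(6/13) − 2 = 46/13.
For the defender: with q = P(Fortify), equating North's and South's payoffs gives 14q − 4 = −12q + 10 ⇒ q = 7/13.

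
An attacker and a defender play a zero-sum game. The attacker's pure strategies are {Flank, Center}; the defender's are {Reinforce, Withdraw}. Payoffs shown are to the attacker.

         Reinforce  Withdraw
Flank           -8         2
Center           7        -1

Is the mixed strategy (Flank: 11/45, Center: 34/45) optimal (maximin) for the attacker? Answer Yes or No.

No

Against Reinforce this mix gives (11/45)·(-8) + (34/45)·7 = 10/3.
Against Withdraw this mix gives (11/45)·2 + (34/45)·(-1) = -4/15.
The defender will play Withdraw, holding the attacker to -4/15. Shifting weight toward the row that does better against Withdraw would raise this floor (the equalizing mix achieves 1/3 against both Withdraw and Reinforce), so the proposed strategy is not optimal.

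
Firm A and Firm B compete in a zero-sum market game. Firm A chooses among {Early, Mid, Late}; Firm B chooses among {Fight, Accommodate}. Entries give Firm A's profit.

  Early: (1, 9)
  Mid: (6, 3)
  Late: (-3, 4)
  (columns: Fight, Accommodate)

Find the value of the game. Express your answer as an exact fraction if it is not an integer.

51/11

Row minima: Early → 1, Mid → 3, Late → -3; maximin = 3.
Column maxima: Fight → 6, Accommodate → 9; minimax = 6.
3 ≠ 6, so there is no saddle point; optimal play is mixed.
Late is strictly dominated by Early, so Firm A never plays it.
On the remaining 2×2 (Early, Mid vs Fight, Accommodate):
Let Firm A play Early with probability p. Expected payoff against Fight: 1p + 6(1−p) = −5p + 6; against Accommodate: 9p + 3(1−p) = 6p + 3.
Setting these equal: −5p + 6 = 6p + 3 ⇒ −11p = -3 ⇒ p = 3/11, and the value is (-5)·(3/11) + 6 = 51/11.
For Firm B: with q = P(Fight), equating Early's and Mid's payoffs gives −8q + 9 = 3q + 3 ⇒ q = 6/11.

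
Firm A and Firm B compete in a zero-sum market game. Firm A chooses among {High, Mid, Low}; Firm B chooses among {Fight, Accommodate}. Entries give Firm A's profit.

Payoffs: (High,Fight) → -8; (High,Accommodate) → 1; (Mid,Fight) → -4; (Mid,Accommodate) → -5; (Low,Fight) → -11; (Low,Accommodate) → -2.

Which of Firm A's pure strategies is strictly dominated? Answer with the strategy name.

Low

High gives a strictly higher payoff than Low against every column: -8 > -11, 1 > -2.
So Low is strictly dominated and Firm A never plays it.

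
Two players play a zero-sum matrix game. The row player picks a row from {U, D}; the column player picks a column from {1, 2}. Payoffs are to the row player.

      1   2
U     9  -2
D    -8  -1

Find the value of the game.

Row minima: U → -2, D → -8; maximin = -2.
Column maxima: 1 → 9, 2 → -1; minimax = -1.
-2 ≠ -1, so there is no saddle point; optimal play is mixed.
Let the row player play U with probability p. Expected payoff against 1: 9p + (-8)(1−p) = 17p − 8; against 2: (-2)p + (-1)(1−p) = −p − 1.
Setting these equal: 17p − 8 = −p − 1 ⇒ 18p = 7 ⇒ p = 7/18, and the value is (17)·(7/18) − 8 = -25/18.
For the column player: with q = P(1), equating U's and D's payoffs gives 11q − 2 = −7q − 1 ⇒ q = 1/18.

-25/18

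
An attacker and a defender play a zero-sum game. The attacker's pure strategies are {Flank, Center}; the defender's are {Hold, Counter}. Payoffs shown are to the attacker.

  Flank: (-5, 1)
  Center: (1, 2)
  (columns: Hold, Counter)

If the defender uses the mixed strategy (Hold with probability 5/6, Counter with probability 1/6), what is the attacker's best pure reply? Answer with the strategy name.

Expected payoff of Flank: (5/6)·(-5) + (1/6)·1 = -4.
Expected payoff of Center: (5/6)·1 + (1/6)·2 = 7/6.
The largest is 7/6, so the attacker's best response is Center.

Center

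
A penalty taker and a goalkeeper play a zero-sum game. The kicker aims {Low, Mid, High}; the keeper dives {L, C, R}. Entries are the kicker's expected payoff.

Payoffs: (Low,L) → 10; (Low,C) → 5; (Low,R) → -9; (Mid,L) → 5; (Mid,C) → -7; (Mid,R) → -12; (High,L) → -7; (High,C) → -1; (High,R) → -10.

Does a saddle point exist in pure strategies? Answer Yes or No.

Row minima: Low → -9, Mid → -12, High → -10; maximin = -9.
Column maxima: L → 10, C → 5, R → -9; minimax = -9.
maximin = minimax = -9, so a saddle point exists.

Yes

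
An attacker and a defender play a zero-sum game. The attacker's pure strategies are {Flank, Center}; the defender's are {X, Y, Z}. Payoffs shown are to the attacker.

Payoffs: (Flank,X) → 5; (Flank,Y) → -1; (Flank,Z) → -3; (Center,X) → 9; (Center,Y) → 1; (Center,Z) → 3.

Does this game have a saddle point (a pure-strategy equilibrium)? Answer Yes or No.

Yes

Row minima: Flank → -3, Center → 1; maximin = 1.
Column maxima: X → 9, Y → 1, Z → 3; minimax = 1.
maximin = minimax = 1, so a saddle point exists.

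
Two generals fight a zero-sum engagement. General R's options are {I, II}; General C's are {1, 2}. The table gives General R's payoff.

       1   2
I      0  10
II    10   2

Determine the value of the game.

50/9

Row minima: I → 0, II → 2; maximin = 2.
Column maxima: 1 → 10, 2 → 10; minimax = 10.
2 ≠ 10, so there is no saddle point; optimal play is mixed.
Let General R play I with probability p. Expected payoff against 1: 0p + 10(1−p) = −10p + 10; against 2: 10p + 2(1−p) = 8p + 2.
Setting these equal: −10p + 10 = 8p + 2 ⇒ −18p = -8 ⇒ p = 4/9, and the value is (-10)·(4/9) + 10 = 50/9.
For General C: with q = P(1), equating I's and II's payoffs gives −10q + 10 = 8q + 2 ⇒ q = 4/9.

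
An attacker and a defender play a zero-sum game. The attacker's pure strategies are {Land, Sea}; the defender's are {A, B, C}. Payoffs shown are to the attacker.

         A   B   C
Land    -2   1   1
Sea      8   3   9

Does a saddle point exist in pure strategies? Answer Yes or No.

Row minima: Land → -2, Sea → 3; maximin = 3.
Column maxima: A → 8, B → 3, C → 9; minimax = 3.
maximin = minimax = 3, so a saddle point exists.

Yes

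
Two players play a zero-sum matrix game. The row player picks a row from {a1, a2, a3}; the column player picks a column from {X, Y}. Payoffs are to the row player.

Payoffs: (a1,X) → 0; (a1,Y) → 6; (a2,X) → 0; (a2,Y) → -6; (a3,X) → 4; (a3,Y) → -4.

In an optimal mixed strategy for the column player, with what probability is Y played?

Row minima: a1 → 0, a2 → -6, a3 → -4; maximin = 0.
Column maxima: X → 4, Y → 6; minimax = 4.
0 ≠ 4, so there is no saddle point; optimal play is mixed.
a2 is strictly dominated by a3, so the row player never plays it.
On the remaining 2×2 (a1, a3 vs X, Y):
Let the row player play a1 with probability p. Expected payoff against X: 0p + 4(1−p) = −4p + 4; against Y: 6p + (-4)(1−p) = 10p − 4.
Setting these equal: −4p + 4 = 10p − 4 ⇒ −14p = -8 ⇒ p = 4/7, and the value is (-4)·(4/7) + 4 = 12/7.
For the column player: with q = P(X), equating a1's and a3's payoffs gives −6q + 6 = 8q − 4 ⇒ q = 5/7.

2/7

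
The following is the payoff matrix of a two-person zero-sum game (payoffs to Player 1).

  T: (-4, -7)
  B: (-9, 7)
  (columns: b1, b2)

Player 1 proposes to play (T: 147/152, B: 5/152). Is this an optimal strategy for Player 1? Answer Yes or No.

No

Against b1 this mix gives (147/152)·(-4) + (5/152)·(-9) = -633/152.
Against b2 this mix gives (147/152)·(-7) + (5/152)·7 = -497/76.
Player 2 will play b2, holding Player 1 to -497/76. Shifting weight toward the row that does better against b2 would raise this floor (the equalizing mix achieves -91/19 against both b2 and b1), so the proposed strategy is not optimal.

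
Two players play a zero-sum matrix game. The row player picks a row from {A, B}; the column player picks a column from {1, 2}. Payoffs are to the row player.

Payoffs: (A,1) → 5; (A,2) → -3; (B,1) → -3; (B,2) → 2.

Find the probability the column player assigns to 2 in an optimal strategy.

Row minima: A → -3, B → -3; maximin = -3.
Column maxima: 1 → 5, 2 → 2; minimax = 2.
-3 ≠ 2, so there is no saddle point; optimal play is mixed.
Let the row player play A with probability p. Expected payoff against 1: 5p + (-3)(1−p) = 8p − 3; against 2: (-3)p + 2(1−p) = −5p + 2.
Setting these equal: 8p − 3 = −5p + 2 ⇒ 13p = 5 ⇒ p = 5/13, and the value is (8)·(5/13) − 3 = 1/13.
For the column player: with q = P(1), equating A's and B's payoffs gives 8q − 3 = −5q + 2 ⇒ q = 5/13.

8/13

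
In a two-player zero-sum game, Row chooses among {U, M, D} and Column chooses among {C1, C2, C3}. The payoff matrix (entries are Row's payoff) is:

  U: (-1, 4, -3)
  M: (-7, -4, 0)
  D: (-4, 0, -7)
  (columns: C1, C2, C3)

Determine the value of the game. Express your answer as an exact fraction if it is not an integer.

-7/3

Row minima: U → -3, M → -7, D → -7; maximin = -3.
Column maxima: C1 → -1, C2 → 4, C3 → 0; minimax = -1.
-3 ≠ -1, so there is no saddle point; optimal play is mixed.
D is strictly dominated by U, so Row never plays it.
C2 is strictly dominated by C1 (it gives Row strictly more in every row), so Column never plays it.
On the remaining 2×2 (U, M vs C1, C3):
Let Row play U with probability p. Expected payoff against C1: (-1)p + (-7)(1−p) = 6p − 7; against C3: (-3)p + 0(1−p) = −3p.
Setting these equal: 6p − 7 = −3p ⇒ 9p = 7 ⇒ p = 7/9, and the value is (6)·(7/9) − 7 = -7/3.
For Column: with q = P(C1), equating U's and M's payoffs gives 2q − 3 = −7q ⇒ q = 1/3.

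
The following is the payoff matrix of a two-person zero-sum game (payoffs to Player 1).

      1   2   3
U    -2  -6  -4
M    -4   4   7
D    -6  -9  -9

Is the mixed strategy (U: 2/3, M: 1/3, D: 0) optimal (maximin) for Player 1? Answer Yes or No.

Yes

Against 1 this mix gives (2/3)·(-2) + (1/3)·(-4) = -8/3.
Against 2 this mix gives (2/3)·(-6) + (1/3)·4 = -8/3.
Against 3 this mix gives (2/3)·(-4) + (1/3)·7 = -1/3.
All of Player 2's active replies (1, 2) yield -8/3, and no column does worse for Player 1. The mix makes Player 2 indifferent and guarantees -8/3, so it is optimal.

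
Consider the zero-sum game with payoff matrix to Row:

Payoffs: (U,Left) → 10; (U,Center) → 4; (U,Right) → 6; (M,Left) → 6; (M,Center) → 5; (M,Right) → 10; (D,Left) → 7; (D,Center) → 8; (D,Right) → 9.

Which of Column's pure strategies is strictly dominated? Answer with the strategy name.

Center holds Row's payoff strictly below Right in every row: 4 < 6, 5 < 10, 8 < 9.
So Right is strictly dominated for Column.

Right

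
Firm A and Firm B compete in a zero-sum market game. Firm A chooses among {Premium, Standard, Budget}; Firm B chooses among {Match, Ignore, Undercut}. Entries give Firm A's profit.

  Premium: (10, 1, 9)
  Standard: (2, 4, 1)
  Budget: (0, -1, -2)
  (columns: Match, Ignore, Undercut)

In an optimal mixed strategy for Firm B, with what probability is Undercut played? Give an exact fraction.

Row minima: Premium → 1, Standard → 1, Budget → -2; maximin = 1.
Column maxima: Match → 10, Ignore → 4, Undercut → 9; minimax = 4.
1 ≠ 4, so there is no saddle point; optimal play is mixed.
Budget is strictly dominated by Premium, so Firm A never plays it.
Match is strictly dominated by Undercut (it gives Firm A strictly more in every row), so Firm B never plays it.
On the remaining 2×2 (Premium, Standard vs Ignore, Undercut):
Let Firm A play Premium with probability p. Expected payoff against Ignore: 1p + 4(1−p) = −3p + 4; against Undercut: 9p + 1(1−p) = 8p + 1.
Setting these equal: −3p + 4 = 8p + 1 ⇒ −11p = -3 ⇒ p = 3/11, and the value is (-3)·(3/11) + 4 = 35/11.
For Firm B: with q = P(Ignore), equating Premium's and Standard's payoffs gives −8q + 9 = 3q + 1 ⇒ q = 8/11.

3/11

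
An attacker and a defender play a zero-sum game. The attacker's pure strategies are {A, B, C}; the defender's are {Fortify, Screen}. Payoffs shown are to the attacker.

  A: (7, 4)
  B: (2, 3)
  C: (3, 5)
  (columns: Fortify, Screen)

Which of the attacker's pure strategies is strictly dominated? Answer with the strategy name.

B

A gives a strictly higher payoff than B against every column: 7 > 2, 4 > 3.
So B is strictly dominated and the attacker never plays it.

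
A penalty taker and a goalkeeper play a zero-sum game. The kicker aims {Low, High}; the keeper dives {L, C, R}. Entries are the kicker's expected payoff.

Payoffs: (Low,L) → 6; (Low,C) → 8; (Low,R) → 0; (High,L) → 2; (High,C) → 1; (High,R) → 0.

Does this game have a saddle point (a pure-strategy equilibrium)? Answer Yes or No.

Row minima: Low → 0, High → 0; maximin = 0.
Column maxima: L → 6, C → 8, R → 0; minimax = 0.
maximin = minimax = 0, so a saddle point exists.

Yes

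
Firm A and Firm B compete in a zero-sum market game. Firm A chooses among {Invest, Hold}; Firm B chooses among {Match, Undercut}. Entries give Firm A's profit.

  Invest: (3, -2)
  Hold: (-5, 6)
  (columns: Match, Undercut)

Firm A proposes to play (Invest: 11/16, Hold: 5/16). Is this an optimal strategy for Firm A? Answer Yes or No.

Against Match this mix gives (11/16)·3 + (5/16)·(-5) = 1/2.
Against Undercut this mix gives (11/16)·(-2) + (5/16)·6 = 1/2.
All of Firm B's active replies (Match, Undercut) yield 1/2, and no column does worse for Firm A. The mix makes Firm B indifferent and guarantees 1/2, so it is optimal.

Yes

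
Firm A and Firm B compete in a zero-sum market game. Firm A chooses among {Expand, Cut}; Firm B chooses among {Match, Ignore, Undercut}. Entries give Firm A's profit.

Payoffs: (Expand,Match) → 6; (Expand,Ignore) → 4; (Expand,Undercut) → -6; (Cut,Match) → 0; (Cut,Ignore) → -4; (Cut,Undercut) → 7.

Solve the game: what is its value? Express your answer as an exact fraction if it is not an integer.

Row minima: Expand → -6, Cut → -4; maximin = -4.
Column maxima: Match → 6, Ignore → 4, Undercut → 7; minimax = 4.
-4 ≠ 4, so there is no saddle point; optimal play is mixed.
Match is strictly dominated by Ignore (it gives Firm A strictly more in every row), so Firm B never plays it.
On the remaining 2×2 (Expand, Cut vs Ignore, Undercut):
Let Firm A play Expand with probability p. Expected payoff against Ignore: 4p + (-4)(1−p) = 8p − 4; against Undercut: (-6)p + 7(1−p) = −13p + 7.
Setting these equal: 8p − 4 = −13p + 7 ⇒ 21p = 11 ⇒ p = 11/21, and the value is (8)·(11/21) − 4 = 4/21.
For Firm B: with q = P(Ignore), equating Expand's and Cut's payoffs gives 10q − 6 = −11q + 7 ⇒ q = 13/21.

4/21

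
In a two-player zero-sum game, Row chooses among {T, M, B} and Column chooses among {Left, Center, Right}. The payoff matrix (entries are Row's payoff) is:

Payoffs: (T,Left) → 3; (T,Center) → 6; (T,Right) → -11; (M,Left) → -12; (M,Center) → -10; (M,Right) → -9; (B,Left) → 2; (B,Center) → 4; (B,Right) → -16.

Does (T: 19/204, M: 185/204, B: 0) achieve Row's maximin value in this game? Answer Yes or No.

No

Against Left this mix gives (19/204)·3 + (185/204)·(-12) = -721/68.
Against Center this mix gives (19/204)·6 + (185/204)·(-10) = -434/51.
Against Right this mix gives (19/204)·(-11) + (185/204)·(-9) = -937/102.
Column will play Left, holding Row to -721/68. Shifting weight toward the row that does better against Left would raise this floor (the equalizing mix achieves -159/17 against both Left and Right), so the proposed strategy is not optimal.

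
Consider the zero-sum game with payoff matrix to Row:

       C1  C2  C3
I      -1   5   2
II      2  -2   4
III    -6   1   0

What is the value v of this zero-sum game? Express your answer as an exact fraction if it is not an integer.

Row minima: I → -1, II → -2, III → -6; maximin = -1.
Column maxima: C1 → 2, C2 → 5, C3 → 4; minimax = 2.
-1 ≠ 2, so there is no saddle point; optimal play is mixed.
III is strictly dominated by I, so Row never plays it.
C3 is strictly dominated by C1 (it gives Row strictly more in every row), so Column never plays it.
On the remaining 2×2 (I, II vs C1, C2):
Let Row play I with probability p. Expected payoff against C1: (-1)p + 2(1−p) = −3p + 2; against C2: 5p + (-2)(1−p) = 7p − 2.
Setting these equal: −3p + 2 = 7p − 2 ⇒ −10p = -4 ⇒ p = 2/5, and the value is (-3)·(2/5) + 2 = 4/5.
For Column: with q = P(C1), equating I's and II's payoffs gives −6q + 5 = 4q − 2 ⇒ q = 7/10.

4/5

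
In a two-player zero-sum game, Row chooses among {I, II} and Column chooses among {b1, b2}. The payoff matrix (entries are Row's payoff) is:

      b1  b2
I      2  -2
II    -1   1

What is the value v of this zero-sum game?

Row minima: I → -2, II → -1; maximin = -1.
Column maxima: b1 → 2, b2 → 1; minimax = 1.
-1 ≠ 1, so there is no saddle point; optimal play is mixed.
Let Row play I with probability p. Expected payoff against b1: 2p + (-1)(1−p) = 3p − 1; against b2: (-2)p + 1(1−p) = −3p + 1.
Setting these equal: 3p − 1 = −3p + 1 ⇒ 6p = 2 ⇒ p = 1/3, and the value is (3)·(1/3) − 1 = 0.
For Column: with q = P(b1), equating I's and II's payoffs gives 4q − 2 = −2q + 1 ⇒ q = 1/2.

0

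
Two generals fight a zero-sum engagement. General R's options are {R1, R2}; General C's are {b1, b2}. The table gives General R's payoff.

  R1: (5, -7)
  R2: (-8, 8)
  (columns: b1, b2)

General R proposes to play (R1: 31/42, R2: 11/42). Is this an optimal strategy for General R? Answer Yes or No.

Against b1 this mix gives (31/42)·5 + (11/42)·(-8) = 67/42.
Against b2 this mix gives (31/42)·(-7) + (11/42)·8 = -43/14.
General C will play b2, holding General R to -43/14. Shifting weight toward the row that does better against b2 would raise this floor (the equalizing mix achieves -4/7 against both b2 and b1), so the proposed strategy is not optimal.

No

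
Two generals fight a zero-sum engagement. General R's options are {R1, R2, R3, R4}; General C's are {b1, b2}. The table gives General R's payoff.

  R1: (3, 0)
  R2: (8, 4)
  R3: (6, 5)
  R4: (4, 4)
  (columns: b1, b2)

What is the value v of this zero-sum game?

5

Row minima: R1 → 0, R2 → 4, R3 → 5, R4 → 4; maximin = 5.
Column maxima: b1 → 8, b2 → 5; minimax = 5.
Since maximin = minimax = 5, there is a saddle point and the value is 5.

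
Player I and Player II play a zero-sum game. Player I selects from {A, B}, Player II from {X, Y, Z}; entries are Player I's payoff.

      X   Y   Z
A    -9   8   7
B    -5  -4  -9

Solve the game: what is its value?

-29/5

Row minima: A → -9, B → -9; maximin = -9.
Column maxima: X → -5, Y → 8, Z → 7; minimax = -5.
-9 ≠ -5, so there is no saddle point; optimal play is mixed.
Y is strictly dominated by X (it gives Player I strictly more in every row), so Player II never plays it.
On the remaining 2×2 (A, B vs X, Z):
Let Player I play A with probability p. Expected payoff against X: (-9)p + (-5)(1−p) = −4p − 5; against Z: 7p + (-9)(1−p) = 16p − 9.
Setting these equal: −4p − 5 = 16p − 9 ⇒ −20p = -4 ⇒ p = 1/5, and the value is (-4)·(1/5) − 5 = -29/5.
For Player II: with q = P(X), equating A's and B's payoffs gives −16q + 7 = 4q − 9 ⇒ q = 4/5.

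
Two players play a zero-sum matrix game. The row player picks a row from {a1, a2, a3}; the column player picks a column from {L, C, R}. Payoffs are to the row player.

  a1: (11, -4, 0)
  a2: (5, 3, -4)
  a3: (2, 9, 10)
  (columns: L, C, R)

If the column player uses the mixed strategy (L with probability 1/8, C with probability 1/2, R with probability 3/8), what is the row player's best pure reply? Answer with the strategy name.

Expected payoff of a1: (1/8)·11 + (1/2)·(-4) + (3/8)·0 = -5/8.
Expected payoff of a2: (1/8)·5 + (1/2)·3 + (3/8)·(-4) = 5/8.
Expected payoff of a3: (1/8)·2 + (1/2)·9 + (3/8)·10 = 17/2.
The largest is 17/2, so the row player's best response is a3.

a3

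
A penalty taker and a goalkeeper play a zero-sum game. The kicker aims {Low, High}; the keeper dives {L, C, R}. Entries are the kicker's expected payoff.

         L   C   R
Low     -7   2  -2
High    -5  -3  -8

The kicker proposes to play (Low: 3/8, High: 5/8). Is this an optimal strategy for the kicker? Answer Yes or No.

Yes

Against L this mix gives (3/8)·(-7) + (5/8)·(-5) = -23/4.
Against C this mix gives (3/8)·2 + (5/8)·(-3) = -9/8.
Against R this mix gives (3/8)·(-2) + (5/8)·(-8) = -23/4.
All of the keeper's active replies (L, R) yield -23/4, and no column does worse for the kicker. The mix makes the keeper indifferent and guarantees -23/4, so it is optimal.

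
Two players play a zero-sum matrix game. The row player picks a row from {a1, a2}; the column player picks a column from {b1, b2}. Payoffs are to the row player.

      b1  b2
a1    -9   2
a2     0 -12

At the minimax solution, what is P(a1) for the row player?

Row minima: a1 → -9, a2 → -12; maximin = -9.
Column maxima: b1 → 0, b2 → 2; minimax = 0.
-9 ≠ 0, so there is no saddle point; optimal play is mixed.
Let the row player play a1 with probability p. Expected payoff against b1: (-9)p + 0(1−p) = −9p; against b2: 2p + (-12)(1−p) = 14p − 12.
Setting these equal: −9p = 14p − 12 ⇒ −23p = -12 ⇒ p = 12/23, and the value is (-9)·(12/23) = -108/23.
For the column player: with q = P(b1), equating a1's and a2's payoffs gives −11q + 2 = 12q − 12 ⇒ q = 14/23.

12/23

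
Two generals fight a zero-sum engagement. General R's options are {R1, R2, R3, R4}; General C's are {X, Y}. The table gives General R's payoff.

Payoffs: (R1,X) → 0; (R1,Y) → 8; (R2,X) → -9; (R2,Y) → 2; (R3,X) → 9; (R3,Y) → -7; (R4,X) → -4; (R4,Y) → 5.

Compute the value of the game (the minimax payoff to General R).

3

Row minima: R1 → 0, R2 → -9, R3 → -7, R4 → -4; maximin = 0.
Column maxima: X → 9, Y → 8; minimax = 8.
0 ≠ 8, so there is no saddle point; optimal play is mixed.
R2 is strictly dominated by R1, so General R never plays it.
R4 is strictly dominated by R1, so General R never plays it.
On the remaining 2×2 (R1, R3 vs X, Y):
Let General R play R1 with probability p. Expected payoff against X: 0p + 9(1−p) = −9p + 9; against Y: 8p + (-7)(1−p) = 15p − 7.
Setting these equal: −9p + 9 = 15p − 7 ⇒ −24p = -16 ⇒ p = 2/3, and the value is (-9)·(2/3) + 9 = 3.
For General C: with q = P(X), equating R1's and R3's payoffs gives −8q + 8 = 16q − 7 ⇒ q = 5/8.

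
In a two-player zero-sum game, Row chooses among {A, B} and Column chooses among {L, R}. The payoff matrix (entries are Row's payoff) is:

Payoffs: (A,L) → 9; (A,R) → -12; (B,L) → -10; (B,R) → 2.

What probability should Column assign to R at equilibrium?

19/33

Row minima: A → -12, B → -10; maximin = -10.
Column maxima: L → 9, R → 2; minimax = 2.
-10 ≠ 2, so there is no saddle point; optimal play is mixed.
Let Row play A with probability p. Expected payoff against L: 9p + (-10)(1−p) = 19p − 10; against R: (-12)p + 2(1−p) = −14p + 2.
Setting these equal: 19p − 10 = −14p + 2 ⇒ 33p = 12 ⇒ p = 4/11, and the value is (19)·(4/11) − 10 = -34/11.
For Column: with q = P(L), equating A's and B's payoffs gives 21q − 12 = −12q + 2 ⇒ q = 14/33.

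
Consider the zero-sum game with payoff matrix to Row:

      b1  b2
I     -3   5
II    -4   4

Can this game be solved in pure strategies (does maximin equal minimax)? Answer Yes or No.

Yes

Row minima: I → -3, II → -4; maximin = -3.
Column maxima: b1 → -3, b2 → 5; minimax = -3.
maximin = minimax = -3, so a saddle point exists.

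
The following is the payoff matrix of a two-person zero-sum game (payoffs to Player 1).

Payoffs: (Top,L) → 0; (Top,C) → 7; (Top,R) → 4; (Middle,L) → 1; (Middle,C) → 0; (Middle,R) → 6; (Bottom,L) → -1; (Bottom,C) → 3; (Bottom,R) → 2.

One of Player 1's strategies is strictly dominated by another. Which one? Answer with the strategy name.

Top gives a strictly higher payoff than Bottom against every column: 0 > -1, 7 > 3, 4 > 2.
So Bottom is strictly dominated and Player 1 never plays it.

Bottom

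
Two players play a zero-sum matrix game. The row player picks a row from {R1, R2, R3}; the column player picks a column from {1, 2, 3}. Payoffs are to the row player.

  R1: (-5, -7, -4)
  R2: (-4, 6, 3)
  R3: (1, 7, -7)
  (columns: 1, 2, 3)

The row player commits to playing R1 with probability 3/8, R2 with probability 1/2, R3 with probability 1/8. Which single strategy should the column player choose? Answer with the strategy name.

If the column player plays 1, the row player's expected payoff is (3/8)·(-5) + (1/2)·(-4) + (1/8)·1 = -15/4.
If the column player plays 2, the row player's expected payoff is (3/8)·(-7) + (1/2)·6 + (1/8)·7 = 5/4.
If the column player plays 3, the row player's expected payoff is (3/8)·(-4) + (1/2)·3 + (1/8)·(-7) = -7/8.
The column player minimizes the row player's payoff; the smallest is -15/4, so the best response is 1.

1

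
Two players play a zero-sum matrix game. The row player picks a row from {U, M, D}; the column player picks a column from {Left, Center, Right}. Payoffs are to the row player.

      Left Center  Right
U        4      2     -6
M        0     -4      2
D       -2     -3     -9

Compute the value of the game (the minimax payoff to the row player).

-10/7

Row minima: U → -6, M → -4, D → -9; maximin = -4.
Column maxima: Left → 4, Center → 2, Right → 2; minimax = 2.
-4 ≠ 2, so there is no saddle point; optimal play is mixed.
D is strictly dominated by U, so the row player never plays it.
Left is strictly dominated by Center (it gives the row player strictly more in every row), so the column player never plays it.
On the remaining 2×2 (U, M vs Center, Right):
Let the row player play U with probability p. Expected payoff against Center: 2p + (-4)(1−p) = 6p − 4; against Right: (-6)p + 2(1−p) = −8p + 2.
Setting these equal: 6p − 4 = −8p + 2 ⇒ 14p = 6 ⇒ p = 3/7, and the value is (6)·(3/7) − 4 = -10/7.
For the column player: with q = P(Center), equating U's and M's payoffs gives 8q − 6 = −6q + 2 ⇒ q = 4/7.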